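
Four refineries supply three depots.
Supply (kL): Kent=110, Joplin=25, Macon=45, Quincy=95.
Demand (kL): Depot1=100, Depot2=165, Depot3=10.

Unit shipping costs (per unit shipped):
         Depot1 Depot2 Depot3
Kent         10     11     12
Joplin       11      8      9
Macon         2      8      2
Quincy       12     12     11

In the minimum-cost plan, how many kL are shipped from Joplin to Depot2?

25

Solving gives:
  Kent->Depot1: 55 × 10 = 550
  Kent->Depot2: 55 × 11 = 605
  Joplin->Depot2: 25 × 8 = 200
  Macon->Depot1: 45 × 2 = 90
  Quincy->Depot2: 85 × 12 = 1020
  Quincy->Depot3: 10 × 11 = 110
Total cost = 2575.
So Joplin→Depot2 carries 25 kL.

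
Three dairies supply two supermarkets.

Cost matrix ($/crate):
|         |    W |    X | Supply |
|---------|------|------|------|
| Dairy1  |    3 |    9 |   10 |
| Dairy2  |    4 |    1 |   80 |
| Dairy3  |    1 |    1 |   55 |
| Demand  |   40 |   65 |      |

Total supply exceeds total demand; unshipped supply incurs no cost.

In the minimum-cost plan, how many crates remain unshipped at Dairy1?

Minimum-cost shipments:
  Dairy2–X: 50 × $1 = $50
  Dairy3–W: 40 × $1 = $40
  Dairy3–X: 15 × $1 = $15
Total cost = $105.
Dairy1 ships 0 of its 10, leaving 10.

10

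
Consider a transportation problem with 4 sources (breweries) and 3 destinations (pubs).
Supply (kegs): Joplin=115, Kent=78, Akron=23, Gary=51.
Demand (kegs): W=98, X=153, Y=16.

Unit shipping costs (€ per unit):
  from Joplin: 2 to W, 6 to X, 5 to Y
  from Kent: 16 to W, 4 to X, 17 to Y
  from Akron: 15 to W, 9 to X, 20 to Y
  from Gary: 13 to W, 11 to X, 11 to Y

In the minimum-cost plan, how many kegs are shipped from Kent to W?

0

The minimum-cost plan:
  Joplin→W: 98 × €2 = €196
  Joplin→X: 1 × €6 = €6
  Joplin→Y: 16 × €5 = €80
  Kent→X: 78 × €4 = €312
  Akron→X: 23 × €9 = €207
  Gary→X: 51 × €11 = €561
Total cost = €1362.
The route Kent→W is not used.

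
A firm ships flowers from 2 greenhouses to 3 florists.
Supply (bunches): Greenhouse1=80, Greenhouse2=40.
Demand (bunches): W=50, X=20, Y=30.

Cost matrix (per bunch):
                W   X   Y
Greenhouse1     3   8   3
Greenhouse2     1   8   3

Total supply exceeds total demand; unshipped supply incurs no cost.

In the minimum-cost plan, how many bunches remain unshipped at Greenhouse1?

Minimum-cost shipments:
  Greenhouse1->W: 10 × 3 = 30
  Greenhouse1->X: 20 × 8 = 160
  Greenhouse1->Y: 30 × 3 = 90
  Greenhouse2->W: 40 × 1 = 40
Total cost = 320.
Greenhouse1 ships 60 of its 80, leaving 20.

20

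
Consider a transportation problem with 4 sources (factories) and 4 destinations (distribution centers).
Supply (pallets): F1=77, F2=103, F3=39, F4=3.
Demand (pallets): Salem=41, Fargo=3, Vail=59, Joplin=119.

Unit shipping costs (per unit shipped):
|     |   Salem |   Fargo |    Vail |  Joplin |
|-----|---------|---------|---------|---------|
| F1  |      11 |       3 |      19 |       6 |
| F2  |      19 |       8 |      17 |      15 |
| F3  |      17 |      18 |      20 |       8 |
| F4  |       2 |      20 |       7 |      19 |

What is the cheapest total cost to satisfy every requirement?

An optimal shipping plan:
  F1->Joplin: 77 × 6 = 462
  F2->Salem: 38 × 19 = 722
  F2->Fargo: 3 × 8 = 24
  F2->Vail: 59 × 17 = 1003
  F2->Joplin: 3 × 15 = 45
  F3->Joplin: 39 × 8 = 312
  F4->Salem: 3 × 2 = 6
Total = 462 + 722 + 24 + 1003 + 45 + 312 + 6 = 2574.

2574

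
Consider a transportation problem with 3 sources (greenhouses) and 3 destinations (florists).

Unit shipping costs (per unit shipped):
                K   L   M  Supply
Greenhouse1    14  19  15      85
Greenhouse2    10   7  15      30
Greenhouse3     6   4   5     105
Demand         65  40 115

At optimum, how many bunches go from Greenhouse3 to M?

95

Optimal shipments:
  Greenhouse1→K: 65 × 14 = 910
  Greenhouse1→M: 20 × 15 = 300
  Greenhouse2→L: 30 × 7 = 210
  Greenhouse3→L: 10 × 4 = 40
  Greenhouse3→M: 95 × 5 = 475
Total cost = 1935.
So Greenhouse3→M carries 95 bunches.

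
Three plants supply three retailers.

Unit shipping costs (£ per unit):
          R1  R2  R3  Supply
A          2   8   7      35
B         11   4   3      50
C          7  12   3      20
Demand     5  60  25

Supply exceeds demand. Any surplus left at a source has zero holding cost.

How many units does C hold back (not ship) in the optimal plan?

0

An optimal plan:
  A to R1: 5 × £2 = £10
  A to R2: 15 × £8 = £120
  B to R2: 45 × £4 = £180
  B to R3: 5 × £3 = £15
  C to R3: 20 × £3 = £60
Total cost = £385.
C ships 20 of its 20, leaving 0.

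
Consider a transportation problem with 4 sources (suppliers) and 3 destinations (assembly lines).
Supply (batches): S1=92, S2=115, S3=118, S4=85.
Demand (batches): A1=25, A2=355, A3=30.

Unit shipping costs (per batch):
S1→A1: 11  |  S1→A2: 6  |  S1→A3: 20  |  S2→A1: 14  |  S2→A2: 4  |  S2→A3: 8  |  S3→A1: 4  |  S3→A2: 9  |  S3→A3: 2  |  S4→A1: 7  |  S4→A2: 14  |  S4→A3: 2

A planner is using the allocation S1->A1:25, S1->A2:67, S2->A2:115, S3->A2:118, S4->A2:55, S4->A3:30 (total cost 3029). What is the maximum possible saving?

Current plan cost = 25·11 + 67·6 + 115·4 + 118·9 + 55·14 + 30·2 = 3029.
Optimal plan:
  S1→A2: 92 × 6 = 552
  S2→A2: 115 × 4 = 460
  S3→A2: 118 × 9 = 1062
  S4→A1: 25 × 7 = 175
  S4→A2: 30 × 14 = 420
  S4→A3: 30 × 2 = 60
Optimal cost = 2729.
Saving = 3029 − 2729 = 300.

300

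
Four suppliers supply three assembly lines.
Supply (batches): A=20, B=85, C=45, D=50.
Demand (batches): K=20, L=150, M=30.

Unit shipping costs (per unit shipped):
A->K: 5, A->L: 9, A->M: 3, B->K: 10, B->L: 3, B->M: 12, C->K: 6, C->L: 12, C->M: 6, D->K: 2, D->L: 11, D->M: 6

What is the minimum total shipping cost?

1165

A cheapest plan:
  A→L: 20 × 9 = 180
  B→L: 85 × 3 = 255
  C→L: 15 × 12 = 180
  C→M: 30 × 6 = 180
  D→K: 20 × 2 = 40
  D→L: 30 × 11 = 330
Total = 180 + 255 + 180 + 180 + 40 + 330 = 1165.
(Supply check: A ships 20; B ships 85; C ships 45; D ships 50.)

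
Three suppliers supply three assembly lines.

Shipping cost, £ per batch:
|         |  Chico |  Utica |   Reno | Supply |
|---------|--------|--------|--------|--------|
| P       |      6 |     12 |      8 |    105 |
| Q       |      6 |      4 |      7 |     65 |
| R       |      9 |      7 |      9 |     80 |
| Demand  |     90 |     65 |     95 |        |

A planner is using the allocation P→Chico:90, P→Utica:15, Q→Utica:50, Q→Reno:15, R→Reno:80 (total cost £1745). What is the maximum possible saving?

Current plan cost = 90·6 + 15·12 + 50·4 + 15·7 + 80·9 = £1745.
Optimal plan:
  P to Chico: 90 × £6 = £540
  P to Reno: 15 × £8 = £120
  Q to Utica: 65 × £4 = £260
  R to Reno: 80 × £9 = £720
Optimal cost = £1640.
Saving = 1745 − 1640 = £105.

105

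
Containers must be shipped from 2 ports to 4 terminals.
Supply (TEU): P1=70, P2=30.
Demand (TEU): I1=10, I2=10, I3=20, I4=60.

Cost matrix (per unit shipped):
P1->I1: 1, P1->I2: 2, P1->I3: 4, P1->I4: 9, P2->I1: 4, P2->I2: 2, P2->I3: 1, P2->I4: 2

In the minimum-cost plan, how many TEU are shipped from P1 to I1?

The minimum-cost plan:
  P1->I1: 10 × 1 = 10
  P1->I2: 10 × 2 = 20
  P1->I3: 20 × 4 = 80
  P1->I4: 30 × 9 = 270
  P2->I4: 30 × 2 = 60
Total cost = 440.
So P1→I1 carries 10 TEU.

10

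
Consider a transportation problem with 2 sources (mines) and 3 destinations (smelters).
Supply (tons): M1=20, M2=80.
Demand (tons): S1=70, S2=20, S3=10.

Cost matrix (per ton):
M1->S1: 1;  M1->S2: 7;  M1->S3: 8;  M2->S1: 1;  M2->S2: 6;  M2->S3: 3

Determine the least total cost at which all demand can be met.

220

A cheapest plan:
  M1 to S1: 20 × 1 = 20
  M2 to S1: 50 × 1 = 50
  M2 to S2: 20 × 6 = 120
  M2 to S3: 10 × 3 = 30
Total = 20 + 50 + 120 + 30 = 220.
(Supply check: M1 ships 20; M2 ships 80.)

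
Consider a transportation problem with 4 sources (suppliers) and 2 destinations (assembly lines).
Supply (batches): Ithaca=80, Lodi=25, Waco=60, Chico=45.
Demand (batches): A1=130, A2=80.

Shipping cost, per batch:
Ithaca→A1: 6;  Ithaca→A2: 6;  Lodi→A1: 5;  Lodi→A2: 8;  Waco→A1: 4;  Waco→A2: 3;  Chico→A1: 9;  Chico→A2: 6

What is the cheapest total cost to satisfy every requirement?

One minimum-cost allocation:
  Ithaca to A1: 80 × 6 = 480
  Lodi to A1: 25 × 5 = 125
  Waco to A1: 25 × 4 = 100
  Waco to A2: 35 × 3 = 105
  Chico to A2: 45 × 6 = 270
Total = 480 + 125 + 100 + 105 + 270 = 1080.
(Supply check: Ithaca ships 80; Lodi ships 25; Waco ships 60; Chico ships 45.)

1080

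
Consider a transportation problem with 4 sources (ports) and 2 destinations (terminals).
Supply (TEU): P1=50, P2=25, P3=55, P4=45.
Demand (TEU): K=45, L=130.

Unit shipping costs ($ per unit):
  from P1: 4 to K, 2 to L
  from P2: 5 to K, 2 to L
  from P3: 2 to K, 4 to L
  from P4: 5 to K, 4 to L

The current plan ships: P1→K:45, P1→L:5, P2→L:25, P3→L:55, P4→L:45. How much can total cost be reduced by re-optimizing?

Current plan cost = 45·4 + 5·2 + 25·2 + 55·4 + 45·4 = $640.
Optimal plan:
  P1 to L: 50 × $2 = $100
  P2 to L: 25 × $2 = $50
  P3 to K: 45 × $2 = $90
  P3 to L: 10 × $4 = $40
  P4 to L: 45 × $4 = $180
Optimal cost = $460.
Saving = 640 − 460 = $180.

180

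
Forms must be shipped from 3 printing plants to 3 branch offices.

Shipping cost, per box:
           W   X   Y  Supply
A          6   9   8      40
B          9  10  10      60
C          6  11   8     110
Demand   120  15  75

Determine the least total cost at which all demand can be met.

1560

One minimum-cost allocation:
  A to W: 10 × 6 = 60
  A to Y: 30 × 8 = 240
  B to X: 15 × 10 = 150
  B to Y: 45 × 10 = 450
  C to W: 110 × 6 = 660
Total = 60 + 240 + 150 + 450 + 660 = 1560.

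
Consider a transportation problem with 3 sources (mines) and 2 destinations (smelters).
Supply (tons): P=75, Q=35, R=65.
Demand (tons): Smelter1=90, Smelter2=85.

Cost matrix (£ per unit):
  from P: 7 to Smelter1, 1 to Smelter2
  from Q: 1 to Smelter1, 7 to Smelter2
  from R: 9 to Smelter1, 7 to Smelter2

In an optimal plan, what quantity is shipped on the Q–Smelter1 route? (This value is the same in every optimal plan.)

35

The minimum-cost plan:
  P–Smelter2: 75 × £1 = £75
  Q–Smelter1: 35 × £1 = £35
  R–Smelter1: 55 × £9 = £495
  R–Smelter2: 10 × £7 = £70
Total cost = £675.
So Q→Smelter1 carries 35 tons.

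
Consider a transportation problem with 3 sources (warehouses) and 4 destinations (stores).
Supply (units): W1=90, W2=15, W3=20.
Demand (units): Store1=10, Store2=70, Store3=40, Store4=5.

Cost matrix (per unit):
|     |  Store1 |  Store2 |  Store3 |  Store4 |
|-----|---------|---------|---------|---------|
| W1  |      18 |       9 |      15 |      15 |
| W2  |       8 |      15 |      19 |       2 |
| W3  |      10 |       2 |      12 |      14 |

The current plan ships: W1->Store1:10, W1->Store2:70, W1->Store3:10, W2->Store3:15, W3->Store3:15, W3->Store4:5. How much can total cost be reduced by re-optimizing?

Current plan cost = 10·18 + 70·9 + 10·15 + 15·19 + 15·12 + 5·14 = 1495.
Optimal plan:
  W1->Store2: 50 units
  W1->Store3: 40 units
  W2->Store1: 10 units
  W2->Store4: 5 units
  W3->Store2: 20 units
Optimal cost = 1180.
Saving = 1495 − 1180 = 315.

315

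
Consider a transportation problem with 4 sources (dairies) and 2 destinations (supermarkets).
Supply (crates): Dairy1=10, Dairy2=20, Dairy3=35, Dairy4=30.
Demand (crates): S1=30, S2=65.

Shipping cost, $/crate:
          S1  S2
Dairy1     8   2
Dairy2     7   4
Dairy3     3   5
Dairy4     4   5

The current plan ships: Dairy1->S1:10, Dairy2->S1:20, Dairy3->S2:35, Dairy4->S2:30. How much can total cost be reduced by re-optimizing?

Current plan cost = 10·8 + 20·7 + 35·5 + 30·5 = $545.
Optimal plan:
  Dairy1 to S2: 10 × $2 = $20
  Dairy2 to S2: 20 × $4 = $80
  Dairy3 to S1: 30 × $3 = $90
  Dairy3 to S2: 5 × $5 = $25
  Dairy4 to S2: 30 × $5 = $150
Optimal cost = $365.
Saving = 545 − 365 = $180.

180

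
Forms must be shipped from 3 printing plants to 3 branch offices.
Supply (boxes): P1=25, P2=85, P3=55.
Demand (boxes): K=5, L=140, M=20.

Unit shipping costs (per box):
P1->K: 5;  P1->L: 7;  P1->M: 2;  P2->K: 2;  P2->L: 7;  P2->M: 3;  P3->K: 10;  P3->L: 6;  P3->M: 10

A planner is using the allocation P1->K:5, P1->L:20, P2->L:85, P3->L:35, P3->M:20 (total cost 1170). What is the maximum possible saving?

195

Current plan cost = 5·5 + 20·7 + 85·7 + 35·6 + 20·10 = 1170.
Optimal plan:
  P1→L: 5 × 7 = 35
  P1→M: 20 × 2 = 40
  P2→K: 5 × 2 = 10
  P2→L: 80 × 7 = 560
  P3→L: 55 × 6 = 330
Optimal cost = 975.
Saving = 1170 − 975 = 195.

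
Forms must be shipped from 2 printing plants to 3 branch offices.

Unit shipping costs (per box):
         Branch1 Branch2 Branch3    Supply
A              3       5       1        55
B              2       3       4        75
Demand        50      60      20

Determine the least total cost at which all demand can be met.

335

One minimum-cost allocation:
  A→Branch1: 35 × 3 = 105
  A→Branch3: 20 × 1 = 20
  B→Branch1: 15 × 2 = 30
  B→Branch2: 60 × 3 = 180
Total = 105 + 20 + 30 + 180 = 335.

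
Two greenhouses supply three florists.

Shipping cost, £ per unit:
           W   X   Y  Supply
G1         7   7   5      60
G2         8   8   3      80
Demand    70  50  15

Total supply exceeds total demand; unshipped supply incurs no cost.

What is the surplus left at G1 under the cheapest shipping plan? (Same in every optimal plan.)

An optimal plan:
  G1->W: 60 bunches
  G2->W: 10 bunches
  G2->X: 50 bunches
  G2->Y: 15 bunches
Total cost = £945.
G1 ships 60 of its 60, leaving 0.

0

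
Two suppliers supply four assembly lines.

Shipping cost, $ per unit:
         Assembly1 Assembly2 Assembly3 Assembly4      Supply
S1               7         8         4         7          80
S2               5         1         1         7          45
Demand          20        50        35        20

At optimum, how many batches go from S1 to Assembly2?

The minimum-cost plan:
  S1 to Assembly1: 20 × $7 = $140
  S1 to Assembly2: 5 × $8 = $40
  S1 to Assembly3: 35 × $4 = $140
  S1 to Assembly4: 20 × $7 = $140
  S2 to Assembly2: 45 × $1 = $45
Total cost = $505.
So S1→Assembly2 carries 5 batches.

5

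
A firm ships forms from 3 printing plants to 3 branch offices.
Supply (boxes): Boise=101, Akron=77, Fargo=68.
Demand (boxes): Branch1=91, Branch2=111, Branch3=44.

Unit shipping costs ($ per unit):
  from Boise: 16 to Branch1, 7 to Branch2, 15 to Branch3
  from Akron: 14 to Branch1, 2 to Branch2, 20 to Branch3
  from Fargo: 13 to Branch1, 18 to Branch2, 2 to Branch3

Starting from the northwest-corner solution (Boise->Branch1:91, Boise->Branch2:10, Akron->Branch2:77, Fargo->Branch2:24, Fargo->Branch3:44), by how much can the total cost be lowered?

Current plan cost = 91·16 + 10·7 + 77·2 + 24·18 + 44·2 = $2200.
Optimal plan:
  Boise–Branch1: 67 × $16 = $1072
  Boise–Branch2: 34 × $7 = $238
  Akron–Branch2: 77 × $2 = $154
  Fargo–Branch1: 24 × $13 = $312
  Fargo–Branch3: 44 × $2 = $88
Optimal cost = $1864.
Saving = 2200 − 1864 = $336.

336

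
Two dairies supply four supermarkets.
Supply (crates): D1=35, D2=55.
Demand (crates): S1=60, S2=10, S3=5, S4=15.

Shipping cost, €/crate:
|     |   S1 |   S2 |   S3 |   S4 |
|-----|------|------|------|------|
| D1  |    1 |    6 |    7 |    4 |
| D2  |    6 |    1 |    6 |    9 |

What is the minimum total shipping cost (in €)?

One minimum-cost allocation:
  D1–S1: 20 × €1 = €20
  D1–S4: 15 × €4 = €60
  D2–S1: 40 × €6 = €240
  D2–S2: 10 × €1 = €10
  D2–S3: 5 × €6 = €30
Total = 20 + 60 + 240 + 10 + 30 = €360.

360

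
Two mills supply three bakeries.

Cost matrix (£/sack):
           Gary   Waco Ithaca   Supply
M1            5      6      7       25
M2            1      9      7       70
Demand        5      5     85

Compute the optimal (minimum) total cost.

An optimal shipping plan:
  M1->Waco: 5 × £6 = £30
  M1->Ithaca: 20 × £7 = £140
  M2->Gary: 5 × £1 = £5
  M2->Ithaca: 65 × £7 = £455
Total = 30 + 140 + 5 + 455 = £630.
(Supply check: M1 ships 25; M2 ships 70.)

630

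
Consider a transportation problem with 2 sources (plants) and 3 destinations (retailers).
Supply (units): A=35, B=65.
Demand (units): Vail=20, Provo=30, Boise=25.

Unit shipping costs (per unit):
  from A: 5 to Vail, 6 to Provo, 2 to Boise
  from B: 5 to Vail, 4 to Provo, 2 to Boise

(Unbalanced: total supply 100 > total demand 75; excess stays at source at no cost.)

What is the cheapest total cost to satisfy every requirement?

Optimal allocation:
  A→Vail: 20 × 5 = 100
  A→Boise: 15 × 2 = 30
  B→Provo: 30 × 4 = 120
  B→Boise: 10 × 2 = 20
Total = 100 + 30 + 120 + 20 = 270.
(Supply check: A ships 35; B ships 40.)

270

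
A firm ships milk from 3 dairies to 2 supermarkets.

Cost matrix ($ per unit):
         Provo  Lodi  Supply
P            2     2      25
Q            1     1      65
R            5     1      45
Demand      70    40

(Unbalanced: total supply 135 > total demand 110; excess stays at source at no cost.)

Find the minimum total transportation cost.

Optimal allocation:
  P→Provo: 5 × $2 = $10
  Q→Provo: 65 × $1 = $65
  R→Lodi: 40 × $1 = $40
Total = 10 + 65 + 40 = $115.

115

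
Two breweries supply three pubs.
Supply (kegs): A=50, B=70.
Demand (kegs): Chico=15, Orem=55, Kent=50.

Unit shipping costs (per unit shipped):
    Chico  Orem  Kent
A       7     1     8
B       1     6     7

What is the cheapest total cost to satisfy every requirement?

One minimum-cost allocation:
  A→Orem: 50 kegs
  B→Chico: 15 kegs
  B→Orem: 5 kegs
  B→Kent: 50 kegs
Total cost = 445.
(Supply check: A ships 50; B ships 70.)

445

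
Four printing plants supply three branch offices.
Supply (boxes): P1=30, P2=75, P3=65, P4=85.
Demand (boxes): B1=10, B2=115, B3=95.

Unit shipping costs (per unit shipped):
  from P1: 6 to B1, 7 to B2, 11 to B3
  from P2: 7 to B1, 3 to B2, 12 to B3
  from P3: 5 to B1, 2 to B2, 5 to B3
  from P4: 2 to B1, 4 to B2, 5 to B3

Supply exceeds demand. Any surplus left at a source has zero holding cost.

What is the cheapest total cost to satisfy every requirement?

Optimal allocation:
  P2 to B2: 70 × 3 = 210
  P3 to B2: 45 × 2 = 90
  P3 to B3: 20 × 5 = 100
  P4 to B1: 10 × 2 = 20
  P4 to B3: 75 × 5 = 375
Total = 210 + 90 + 100 + 20 + 375 = 795.

795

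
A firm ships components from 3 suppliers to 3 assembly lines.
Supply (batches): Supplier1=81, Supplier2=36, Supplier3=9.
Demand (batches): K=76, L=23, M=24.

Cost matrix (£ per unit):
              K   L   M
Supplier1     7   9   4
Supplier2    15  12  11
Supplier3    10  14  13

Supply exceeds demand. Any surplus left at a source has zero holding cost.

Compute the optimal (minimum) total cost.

One minimum-cost allocation:
  Supplier1→K: 67 × £7 = £469
  Supplier1→M: 14 × £4 = £56
  Supplier2→L: 23 × £12 = £276
  Supplier2→M: 10 × £11 = £110
  Supplier3→K: 9 × £10 = £90
Total = 469 + 56 + 276 + 110 + 90 = £1001.

1001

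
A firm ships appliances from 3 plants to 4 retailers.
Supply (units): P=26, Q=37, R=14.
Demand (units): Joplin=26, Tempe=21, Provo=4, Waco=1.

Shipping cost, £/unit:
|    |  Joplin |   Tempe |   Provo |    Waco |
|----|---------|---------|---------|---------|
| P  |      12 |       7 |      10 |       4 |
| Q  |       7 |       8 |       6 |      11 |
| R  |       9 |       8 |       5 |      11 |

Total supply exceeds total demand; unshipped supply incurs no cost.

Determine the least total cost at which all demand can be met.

An optimal shipping plan:
  P to Tempe: 21 units
  P to Waco: 1 units
  Q to Joplin: 26 units
  R to Provo: 4 units
Total cost = £353.
(Supply check: P ships 22; Q ships 26; R ships 4.)

353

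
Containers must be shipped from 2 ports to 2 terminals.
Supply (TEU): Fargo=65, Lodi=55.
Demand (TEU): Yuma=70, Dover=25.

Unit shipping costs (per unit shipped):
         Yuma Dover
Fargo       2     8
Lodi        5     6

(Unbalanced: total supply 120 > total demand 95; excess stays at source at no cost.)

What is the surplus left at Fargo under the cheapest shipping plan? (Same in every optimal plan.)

Minimum-cost shipments:
  Fargo to Yuma: 65 × 2 = 130
  Lodi to Yuma: 5 × 5 = 25
  Lodi to Dover: 25 × 6 = 150
Total cost = 305.
Fargo ships 65 of its 65, leaving 0.

0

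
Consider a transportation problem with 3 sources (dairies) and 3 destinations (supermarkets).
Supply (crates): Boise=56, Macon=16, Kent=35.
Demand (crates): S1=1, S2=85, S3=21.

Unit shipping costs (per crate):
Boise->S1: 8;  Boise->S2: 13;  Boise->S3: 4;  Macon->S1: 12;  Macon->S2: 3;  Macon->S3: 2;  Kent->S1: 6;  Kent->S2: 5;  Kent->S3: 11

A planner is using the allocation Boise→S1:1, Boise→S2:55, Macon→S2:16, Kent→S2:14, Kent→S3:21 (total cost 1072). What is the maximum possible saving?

315

Current plan cost = 1·8 + 55·13 + 16·3 + 14·5 + 21·11 = 1072.
Optimal plan:
  Boise→S1: 1 × 8 = 8
  Boise→S2: 34 × 13 = 442
  Boise→S3: 21 × 4 = 84
  Macon→S2: 16 × 3 = 48
  Kent→S2: 35 × 5 = 175
Optimal cost = 757.
Saving = 1072 − 757 = 315.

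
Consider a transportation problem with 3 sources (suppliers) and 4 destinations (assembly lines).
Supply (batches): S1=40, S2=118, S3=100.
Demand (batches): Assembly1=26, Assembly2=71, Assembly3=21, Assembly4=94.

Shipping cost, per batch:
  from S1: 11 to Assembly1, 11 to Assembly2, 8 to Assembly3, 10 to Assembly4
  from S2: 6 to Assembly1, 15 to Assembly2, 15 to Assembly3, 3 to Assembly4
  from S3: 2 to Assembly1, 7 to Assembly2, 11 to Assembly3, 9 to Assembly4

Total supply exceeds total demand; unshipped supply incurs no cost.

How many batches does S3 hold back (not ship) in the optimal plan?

3

Minimum-cost shipments:
  S1->Assembly3: 21 × 8 = 168
  S2->Assembly4: 94 × 3 = 282
  S3->Assembly1: 26 × 2 = 52
  S3->Assembly2: 71 × 7 = 497
Total cost = 999.
S3 ships 97 of its 100, leaving 3.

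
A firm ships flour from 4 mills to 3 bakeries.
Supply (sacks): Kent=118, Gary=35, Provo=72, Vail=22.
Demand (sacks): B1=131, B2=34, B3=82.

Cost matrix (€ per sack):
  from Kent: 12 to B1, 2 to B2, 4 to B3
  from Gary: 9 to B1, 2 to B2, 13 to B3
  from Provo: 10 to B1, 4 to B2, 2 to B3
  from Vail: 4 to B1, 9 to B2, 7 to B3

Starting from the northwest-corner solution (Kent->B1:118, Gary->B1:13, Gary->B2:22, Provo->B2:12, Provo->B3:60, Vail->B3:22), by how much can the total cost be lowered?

Current plan cost = 118·12 + 13·9 + 22·2 + 12·4 + 60·2 + 22·7 = €1899.
Optimal plan:
  Kent–B1: 2 sacks
  Kent–B2: 34 sacks
  Kent–B3: 82 sacks
  Gary–B1: 35 sacks
  Provo–B1: 72 sacks
  Vail–B1: 22 sacks
Optimal cost = €1543.
Saving = 1899 − 1543 = €356.

356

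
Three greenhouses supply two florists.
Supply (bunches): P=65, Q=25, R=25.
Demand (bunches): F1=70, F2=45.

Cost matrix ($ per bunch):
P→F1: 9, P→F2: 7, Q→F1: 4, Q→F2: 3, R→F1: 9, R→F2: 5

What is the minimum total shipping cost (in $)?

770

Optimal allocation:
  P→F1: 45 × $9 = $405
  P→F2: 20 × $7 = $140
  Q→F1: 25 × $4 = $100
  R→F2: 25 × $5 = $125
Total = 405 + 140 + 100 + 125 = $770.
(Supply check: P ships 65; Q ships 25; R ships 25.)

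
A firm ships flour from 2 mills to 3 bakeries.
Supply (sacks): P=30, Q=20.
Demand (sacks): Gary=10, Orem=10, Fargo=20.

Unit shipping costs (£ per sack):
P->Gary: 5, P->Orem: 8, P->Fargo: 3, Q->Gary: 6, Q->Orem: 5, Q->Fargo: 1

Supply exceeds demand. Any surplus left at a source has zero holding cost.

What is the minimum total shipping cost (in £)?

A cheapest plan:
  P to Gary: 10 sacks
  P to Fargo: 10 sacks
  Q to Orem: 10 sacks
  Q to Fargo: 10 sacks
Total cost = £140.
(Supply check: P ships 20; Q ships 20.)

140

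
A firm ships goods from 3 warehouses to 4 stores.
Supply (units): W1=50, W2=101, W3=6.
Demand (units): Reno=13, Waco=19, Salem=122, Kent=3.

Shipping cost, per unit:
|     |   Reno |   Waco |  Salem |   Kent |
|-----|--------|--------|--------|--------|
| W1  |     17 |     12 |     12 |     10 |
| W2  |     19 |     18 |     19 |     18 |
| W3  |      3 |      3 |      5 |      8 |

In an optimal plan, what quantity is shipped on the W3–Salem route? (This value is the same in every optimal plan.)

The minimum-cost plan:
  W1→Salem: 47 × 12 = 564
  W1→Kent: 3 × 10 = 30
  W2→Reno: 7 × 19 = 133
  W2→Waco: 19 × 18 = 342
  W2→Salem: 75 × 19 = 1425
  W3→Reno: 6 × 3 = 18
Total cost = 2512.
The route W3→Salem is not used.

0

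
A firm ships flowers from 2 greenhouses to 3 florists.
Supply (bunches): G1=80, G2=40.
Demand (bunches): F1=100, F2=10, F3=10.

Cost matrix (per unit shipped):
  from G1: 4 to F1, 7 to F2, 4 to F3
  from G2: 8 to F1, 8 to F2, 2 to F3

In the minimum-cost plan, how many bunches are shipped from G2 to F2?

Solving gives:
  G1–F1: 80 × 4 = 320
  G2–F1: 20 × 8 = 160
  G2–F2: 10 × 8 = 80
  G2–F3: 10 × 2 = 20
Total cost = 580.
So G2→F2 carries 10 bunches.

10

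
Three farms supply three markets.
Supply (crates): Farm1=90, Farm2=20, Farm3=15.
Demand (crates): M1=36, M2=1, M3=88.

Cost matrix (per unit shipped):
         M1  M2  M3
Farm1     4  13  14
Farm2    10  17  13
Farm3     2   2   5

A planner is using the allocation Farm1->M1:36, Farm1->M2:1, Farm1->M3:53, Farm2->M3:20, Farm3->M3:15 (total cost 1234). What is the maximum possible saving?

2

Current plan cost = 36·4 + 1·13 + 53·14 + 20·13 + 15·5 = 1234.
Optimal plan:
  Farm1->M1: 36 crates
  Farm1->M3: 54 crates
  Farm2->M3: 20 crates
  Farm3->M2: 1 crates
  Farm3->M3: 14 crates
Optimal cost = 1232.
Saving = 1234 − 1232 = 2.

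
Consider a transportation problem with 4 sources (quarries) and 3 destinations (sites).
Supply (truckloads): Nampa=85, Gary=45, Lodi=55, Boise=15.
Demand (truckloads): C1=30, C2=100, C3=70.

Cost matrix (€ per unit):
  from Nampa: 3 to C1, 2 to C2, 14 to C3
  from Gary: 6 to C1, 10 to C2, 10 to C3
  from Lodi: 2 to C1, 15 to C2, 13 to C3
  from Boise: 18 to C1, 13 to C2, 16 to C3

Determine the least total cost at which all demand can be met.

1200

A cheapest plan:
  Nampa–C2: 85 truckloads
  Gary–C3: 45 truckloads
  Lodi–C1: 30 truckloads
  Lodi–C3: 25 truckloads
  Boise–C2: 15 truckloads
Total cost = €1200.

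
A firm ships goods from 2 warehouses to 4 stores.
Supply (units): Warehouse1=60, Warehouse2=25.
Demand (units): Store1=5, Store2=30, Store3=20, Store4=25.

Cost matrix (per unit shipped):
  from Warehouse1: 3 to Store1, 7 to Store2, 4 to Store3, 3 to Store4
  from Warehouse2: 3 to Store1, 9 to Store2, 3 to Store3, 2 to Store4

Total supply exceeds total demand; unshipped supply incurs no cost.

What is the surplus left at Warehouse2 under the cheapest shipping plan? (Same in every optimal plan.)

Minimum-cost shipments:
  Warehouse1→Store1: 5 × 3 = 15
  Warehouse1→Store2: 30 × 7 = 210
  Warehouse1→Store3: 20 × 4 = 80
  Warehouse2→Store4: 25 × 2 = 50
Total cost = 355.
Warehouse2 ships 25 of its 25, leaving 0.

0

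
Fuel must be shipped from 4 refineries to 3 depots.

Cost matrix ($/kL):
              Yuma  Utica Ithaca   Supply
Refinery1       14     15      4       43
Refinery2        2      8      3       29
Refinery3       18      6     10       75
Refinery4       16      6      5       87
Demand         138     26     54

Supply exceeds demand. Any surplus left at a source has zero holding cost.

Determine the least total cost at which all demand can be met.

An optimal shipping plan:
  Refinery1→Yuma: 43 kL
  Refinery2→Yuma: 29 kL
  Refinery3→Yuma: 33 kL
  Refinery3→Utica: 26 kL
  Refinery4→Yuma: 33 kL
  Refinery4→Ithaca: 54 kL
Total cost = $2208.

2208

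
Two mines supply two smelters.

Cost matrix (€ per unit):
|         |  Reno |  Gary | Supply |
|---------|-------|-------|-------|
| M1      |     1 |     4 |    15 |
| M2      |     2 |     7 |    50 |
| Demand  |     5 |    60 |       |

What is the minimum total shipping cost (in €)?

385

One minimum-cost allocation:
  M1→Gary: 15 × €4 = €60
  M2→Reno: 5 × €2 = €10
  M2→Gary: 45 × €7 = €315
Total = 60 + 10 + 315 = €385.
(Supply check: M1 ships 15; M2 ships 50.)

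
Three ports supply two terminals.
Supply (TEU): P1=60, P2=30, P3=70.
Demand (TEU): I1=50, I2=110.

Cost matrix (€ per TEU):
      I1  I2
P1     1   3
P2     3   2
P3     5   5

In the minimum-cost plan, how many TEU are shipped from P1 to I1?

50

Optimal shipments:
  P1–I1: 50 × €1 = €50
  P1–I2: 10 × €3 = €30
  P2–I2: 30 × €2 = €60
  P3–I2: 70 × €5 = €350
Total cost = €490.
So P1→I1 carries 50 TEU.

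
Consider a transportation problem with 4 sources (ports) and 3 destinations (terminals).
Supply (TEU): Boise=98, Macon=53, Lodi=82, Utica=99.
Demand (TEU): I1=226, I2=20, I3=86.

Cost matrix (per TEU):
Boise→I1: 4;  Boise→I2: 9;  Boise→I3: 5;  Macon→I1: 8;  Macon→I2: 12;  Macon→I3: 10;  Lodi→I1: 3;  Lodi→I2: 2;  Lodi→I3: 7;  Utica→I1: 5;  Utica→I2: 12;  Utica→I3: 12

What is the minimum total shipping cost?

Optimal allocation:
  Boise to I1: 12 TEU
  Boise to I3: 86 TEU
  Macon to I1: 53 TEU
  Lodi to I1: 62 TEU
  Lodi to I2: 20 TEU
  Utica to I1: 99 TEU
Total cost = 1623.
(Supply check: Boise ships 98; Macon ships 53; Lodi ships 82; Utica ships 99.)

1623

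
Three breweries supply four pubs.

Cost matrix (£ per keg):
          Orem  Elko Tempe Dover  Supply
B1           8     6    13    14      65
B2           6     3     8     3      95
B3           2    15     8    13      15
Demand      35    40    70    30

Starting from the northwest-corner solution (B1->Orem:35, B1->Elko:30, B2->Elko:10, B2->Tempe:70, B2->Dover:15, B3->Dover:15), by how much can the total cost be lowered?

185

Current plan cost = 35·8 + 30·6 + 10·3 + 70·8 + 15·3 + 15·13 = £1290.
Optimal plan:
  B1 to Orem: 20 × £8 = £160
  B1 to Elko: 40 × £6 = £240
  B1 to Tempe: 5 × £13 = £65
  B2 to Tempe: 65 × £8 = £520
  B2 to Dover: 30 × £3 = £90
  B3 to Orem: 15 × £2 = £30
Optimal cost = £1105.
Saving = 1290 − 1105 = £185.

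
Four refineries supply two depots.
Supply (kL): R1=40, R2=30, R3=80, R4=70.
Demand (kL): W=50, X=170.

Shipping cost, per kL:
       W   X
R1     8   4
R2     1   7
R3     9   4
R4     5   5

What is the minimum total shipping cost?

860

An optimal shipping plan:
  R1 to X: 40 × 4 = 160
  R2 to W: 30 × 1 = 30
  R3 to X: 80 × 4 = 320
  R4 to W: 20 × 5 = 100
  R4 to X: 50 × 5 = 250
Total = 160 + 30 + 320 + 100 + 250 = 860.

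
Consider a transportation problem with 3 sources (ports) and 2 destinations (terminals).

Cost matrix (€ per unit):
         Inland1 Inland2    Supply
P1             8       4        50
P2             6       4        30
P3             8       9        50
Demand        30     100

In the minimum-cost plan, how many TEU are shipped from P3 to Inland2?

Optimal shipments:
  P1->Inland2: 50 TEU
  P2->Inland2: 30 TEU
  P3->Inland1: 30 TEU
  P3->Inland2: 20 TEU
Total cost = €740.
So P3→Inland2 carries 20 TEU.

20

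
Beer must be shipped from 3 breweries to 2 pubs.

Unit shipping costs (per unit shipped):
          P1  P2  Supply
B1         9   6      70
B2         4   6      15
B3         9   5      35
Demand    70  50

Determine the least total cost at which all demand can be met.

820

A cheapest plan:
  B1→P1: 55 × 9 = 495
  B1→P2: 15 × 6 = 90
  B2→P1: 15 × 4 = 60
  B3→P2: 35 × 5 = 175
Total = 495 + 90 + 60 + 175 = 820.
(Supply check: B1 ships 70; B2 ships 15; B3 ships 35.)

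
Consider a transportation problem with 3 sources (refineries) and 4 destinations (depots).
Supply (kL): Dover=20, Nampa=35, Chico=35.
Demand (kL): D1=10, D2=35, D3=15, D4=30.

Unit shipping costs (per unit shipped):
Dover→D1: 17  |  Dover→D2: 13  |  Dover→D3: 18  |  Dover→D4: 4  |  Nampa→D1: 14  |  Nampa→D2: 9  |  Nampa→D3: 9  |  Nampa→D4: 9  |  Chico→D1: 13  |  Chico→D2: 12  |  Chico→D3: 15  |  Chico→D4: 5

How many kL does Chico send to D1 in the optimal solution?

Solving gives:
  Dover→D4: 20 × 4 = 80
  Nampa→D2: 20 × 9 = 180
  Nampa→D3: 15 × 9 = 135
  Chico→D1: 10 × 13 = 130
  Chico→D2: 15 × 12 = 180
  Chico→D4: 10 × 5 = 50
Total cost = 755.
So Chico→D1 carries 10 kL.

10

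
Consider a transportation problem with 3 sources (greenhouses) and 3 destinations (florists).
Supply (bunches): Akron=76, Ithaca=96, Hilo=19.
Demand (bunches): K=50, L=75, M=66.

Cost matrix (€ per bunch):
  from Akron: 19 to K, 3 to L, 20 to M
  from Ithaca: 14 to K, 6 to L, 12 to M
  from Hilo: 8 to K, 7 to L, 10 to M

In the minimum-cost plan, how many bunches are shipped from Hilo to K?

19

Solving gives:
  Akron→K: 1 × €19 = €19
  Akron→L: 75 × €3 = €225
  Ithaca→K: 30 × €14 = €420
  Ithaca→M: 66 × €12 = €792
  Hilo→K: 19 × €8 = €152
Total cost = €1608.
So Hilo→K carries 19 bunches.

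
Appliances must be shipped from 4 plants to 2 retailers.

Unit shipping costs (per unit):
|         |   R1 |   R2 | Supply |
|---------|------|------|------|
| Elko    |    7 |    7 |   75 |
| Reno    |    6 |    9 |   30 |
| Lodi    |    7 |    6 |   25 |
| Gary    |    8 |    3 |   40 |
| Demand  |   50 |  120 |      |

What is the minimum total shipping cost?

975

A cheapest plan:
  Elko to R1: 20 × 7 = 140
  Elko to R2: 55 × 7 = 385
  Reno to R1: 30 × 6 = 180
  Lodi to R2: 25 × 6 = 150
  Gary to R2: 40 × 3 = 120
Total = 140 + 385 + 180 + 150 + 120 = 975.
(Supply check: Elko ships 75; Reno ships 30; Lodi ships 25; Gary ships 40.)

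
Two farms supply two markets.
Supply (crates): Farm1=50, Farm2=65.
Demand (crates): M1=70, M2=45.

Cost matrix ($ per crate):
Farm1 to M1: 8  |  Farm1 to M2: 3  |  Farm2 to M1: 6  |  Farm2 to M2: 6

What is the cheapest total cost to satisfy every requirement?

565

One minimum-cost allocation:
  Farm1 to M1: 5 × $8 = $40
  Farm1 to M2: 45 × $3 = $135
  Farm2 to M1: 65 × $6 = $390
Total = 40 + 135 + 390 = $565.
(Supply check: Farm1 ships 50; Farm2 ships 65.)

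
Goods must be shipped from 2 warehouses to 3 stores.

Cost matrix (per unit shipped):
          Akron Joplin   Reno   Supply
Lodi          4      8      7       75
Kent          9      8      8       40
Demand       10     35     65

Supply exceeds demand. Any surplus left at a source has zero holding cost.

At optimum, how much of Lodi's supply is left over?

An optimal plan:
  Lodi->Akron: 10 × 4 = 40
  Lodi->Reno: 65 × 7 = 455
  Kent->Joplin: 35 × 8 = 280
Total cost = 775.
Lodi ships 75 of its 75, leaving 0.

0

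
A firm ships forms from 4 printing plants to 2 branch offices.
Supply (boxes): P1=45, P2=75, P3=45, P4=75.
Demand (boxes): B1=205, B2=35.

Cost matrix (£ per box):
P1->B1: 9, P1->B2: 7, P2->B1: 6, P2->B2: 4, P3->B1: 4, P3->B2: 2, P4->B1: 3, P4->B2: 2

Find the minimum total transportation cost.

1190

An optimal shipping plan:
  P1->B1: 10 boxes
  P1->B2: 35 boxes
  P2->B1: 75 boxes
  P3->B1: 45 boxes
  P4->B1: 75 boxes
Total cost = £1190.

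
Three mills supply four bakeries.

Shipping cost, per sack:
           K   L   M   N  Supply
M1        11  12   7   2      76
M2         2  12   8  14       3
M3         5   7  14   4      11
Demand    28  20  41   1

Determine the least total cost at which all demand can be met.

An optimal shipping plan:
  M1->K: 14 × 11 = 154
  M1->L: 20 × 12 = 240
  M1->M: 41 × 7 = 287
  M1->N: 1 × 2 = 2
  M2->K: 3 × 2 = 6
  M3->K: 11 × 5 = 55
Total = 154 + 240 + 287 + 2 + 6 + 55 = 744.

744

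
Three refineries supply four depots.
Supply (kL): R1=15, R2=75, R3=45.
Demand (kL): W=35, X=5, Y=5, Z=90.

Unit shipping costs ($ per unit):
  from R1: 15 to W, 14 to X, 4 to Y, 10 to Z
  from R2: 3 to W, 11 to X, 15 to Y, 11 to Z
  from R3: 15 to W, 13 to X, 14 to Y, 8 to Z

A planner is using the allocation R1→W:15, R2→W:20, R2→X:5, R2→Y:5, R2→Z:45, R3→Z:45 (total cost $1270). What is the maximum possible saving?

245

Current plan cost = 15·15 + 20·3 + 5·11 + 5·15 + 45·11 + 45·8 = $1270.
Optimal plan:
  R1 to Y: 5 × $4 = $20
  R1 to Z: 10 × $10 = $100
  R2 to W: 35 × $3 = $105
  R2 to X: 5 × $11 = $55
  R2 to Z: 35 × $11 = $385
  R3 to Z: 45 × $8 = $360
Optimal cost = $1025.
Saving = 1270 − 1025 = $245.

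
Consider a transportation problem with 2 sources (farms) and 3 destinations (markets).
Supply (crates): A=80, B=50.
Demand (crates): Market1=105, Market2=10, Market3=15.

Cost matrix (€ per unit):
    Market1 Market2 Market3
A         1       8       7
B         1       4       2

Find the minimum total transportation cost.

175

An optimal shipping plan:
  A->Market1: 80 × €1 = €80
  B->Market1: 25 × €1 = €25
  B->Market2: 10 × €4 = €40
  B->Market3: 15 × €2 = €30
Total = 80 + 25 + 40 + 30 = €175.
(Supply check: A ships 80; B ships 50.)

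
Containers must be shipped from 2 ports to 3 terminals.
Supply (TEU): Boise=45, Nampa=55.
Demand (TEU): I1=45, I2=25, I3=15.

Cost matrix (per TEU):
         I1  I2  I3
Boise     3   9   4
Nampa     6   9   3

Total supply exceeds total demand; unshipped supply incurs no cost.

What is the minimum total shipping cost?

405

One minimum-cost allocation:
  Boise–I1: 45 × 3 = 135
  Nampa–I2: 25 × 9 = 225
  Nampa–I3: 15 × 3 = 45
Total = 135 + 225 + 45 = 405.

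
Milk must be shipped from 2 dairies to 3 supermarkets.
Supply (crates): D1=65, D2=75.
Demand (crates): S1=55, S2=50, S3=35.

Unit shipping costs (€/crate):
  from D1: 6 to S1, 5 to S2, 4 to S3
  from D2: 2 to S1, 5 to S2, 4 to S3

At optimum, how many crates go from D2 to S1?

The minimum-cost plan:
  D1->S2: 50 × €5 = €250
  D1->S3: 15 × €4 = €60
  D2->S1: 55 × €2 = €110
  D2->S3: 20 × €4 = €80
Total cost = €500.
So D2→S1 carries 55 crates.

55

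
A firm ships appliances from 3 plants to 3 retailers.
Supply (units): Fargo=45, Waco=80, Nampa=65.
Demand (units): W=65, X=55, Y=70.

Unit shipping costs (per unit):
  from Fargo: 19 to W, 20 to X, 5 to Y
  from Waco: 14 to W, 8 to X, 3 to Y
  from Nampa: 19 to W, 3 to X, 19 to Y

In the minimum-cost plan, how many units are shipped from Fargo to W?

Optimal shipments:
  Fargo–Y: 45 × 5 = 225
  Waco–W: 55 × 14 = 770
  Waco–Y: 25 × 3 = 75
  Nampa–W: 10 × 19 = 190
  Nampa–X: 55 × 3 = 165
Total cost = 1425.
The route Fargo→W is not used.

0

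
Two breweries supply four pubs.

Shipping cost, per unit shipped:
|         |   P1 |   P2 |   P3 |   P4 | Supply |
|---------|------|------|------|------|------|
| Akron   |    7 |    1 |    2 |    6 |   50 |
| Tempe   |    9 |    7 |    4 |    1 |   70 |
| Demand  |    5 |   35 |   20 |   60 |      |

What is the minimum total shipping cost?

An optimal shipping plan:
  Akron→P1: 5 × 7 = 35
  Akron→P2: 35 × 1 = 35
  Akron→P3: 10 × 2 = 20
  Tempe→P3: 10 × 4 = 40
  Tempe→P4: 60 × 1 = 60
Total = 35 + 35 + 20 + 40 + 60 = 190.
(Supply check: Akron ships 50; Tempe ships 70.)

190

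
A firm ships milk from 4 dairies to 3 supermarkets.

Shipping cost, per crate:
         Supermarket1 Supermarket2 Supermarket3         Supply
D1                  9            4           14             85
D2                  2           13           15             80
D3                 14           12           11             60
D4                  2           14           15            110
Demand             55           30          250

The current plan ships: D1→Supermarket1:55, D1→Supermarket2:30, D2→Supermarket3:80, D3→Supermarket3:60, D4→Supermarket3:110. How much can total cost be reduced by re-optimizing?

Current plan cost = 55·9 + 30·4 + 80·15 + 60·11 + 110·15 = 4125.
Optimal plan:
  D1->Supermarket2: 30 × 4 = 120
  D1->Supermarket3: 55 × 14 = 770
  D2->Supermarket3: 80 × 15 = 1200
  D3->Supermarket3: 60 × 11 = 660
  D4->Supermarket1: 55 × 2 = 110
  D4->Supermarket3: 55 × 15 = 825
Optimal cost = 3685.
Saving = 4125 − 3685 = 440.

440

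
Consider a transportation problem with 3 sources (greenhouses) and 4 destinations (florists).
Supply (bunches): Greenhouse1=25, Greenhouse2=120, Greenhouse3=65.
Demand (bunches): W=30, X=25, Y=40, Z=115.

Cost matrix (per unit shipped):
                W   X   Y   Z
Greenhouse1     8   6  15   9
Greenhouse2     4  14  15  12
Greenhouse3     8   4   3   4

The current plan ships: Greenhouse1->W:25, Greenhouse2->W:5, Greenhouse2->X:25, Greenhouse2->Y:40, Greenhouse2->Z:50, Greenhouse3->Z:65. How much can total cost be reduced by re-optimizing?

Current plan cost = 25·8 + 5·4 + 25·14 + 40·15 + 50·12 + 65·4 = 2030.
Optimal plan:
  Greenhouse1→X: 25 × 6 = 150
  Greenhouse2→W: 30 × 4 = 120
  Greenhouse2→Z: 90 × 12 = 1080
  Greenhouse3→Y: 40 × 3 = 120
  Greenhouse3→Z: 25 × 4 = 100
Optimal cost = 1570.
Saving = 2030 − 1570 = 460.

460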